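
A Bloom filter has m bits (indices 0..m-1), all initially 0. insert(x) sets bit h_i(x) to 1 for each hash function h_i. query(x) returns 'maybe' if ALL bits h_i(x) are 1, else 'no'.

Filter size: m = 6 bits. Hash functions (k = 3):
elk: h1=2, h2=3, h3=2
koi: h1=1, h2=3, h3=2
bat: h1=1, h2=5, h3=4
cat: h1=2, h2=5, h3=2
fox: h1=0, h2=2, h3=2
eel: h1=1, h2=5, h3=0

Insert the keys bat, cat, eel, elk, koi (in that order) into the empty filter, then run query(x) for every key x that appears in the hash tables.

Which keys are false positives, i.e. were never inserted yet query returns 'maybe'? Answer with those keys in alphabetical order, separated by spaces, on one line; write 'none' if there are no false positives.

Answer: fox

Derivation:
Start: bits=000000
After insert 'bat': sets bits 1 4 5 -> bits=010011
After insert 'cat': sets bits 2 5 -> bits=011011
After insert 'eel': sets bits 0 1 5 -> bits=111011
After insert 'elk': sets bits 2 3 -> bits=111111
After insert 'koi': sets bits 1 2 3 -> bits=111111
Not inserted: fox — query each against bits=111111:
query fox: checks bit0=1, bit2=1 (all 1) -> maybe => FALSE POSITIVE
False positives (alphabetical): fox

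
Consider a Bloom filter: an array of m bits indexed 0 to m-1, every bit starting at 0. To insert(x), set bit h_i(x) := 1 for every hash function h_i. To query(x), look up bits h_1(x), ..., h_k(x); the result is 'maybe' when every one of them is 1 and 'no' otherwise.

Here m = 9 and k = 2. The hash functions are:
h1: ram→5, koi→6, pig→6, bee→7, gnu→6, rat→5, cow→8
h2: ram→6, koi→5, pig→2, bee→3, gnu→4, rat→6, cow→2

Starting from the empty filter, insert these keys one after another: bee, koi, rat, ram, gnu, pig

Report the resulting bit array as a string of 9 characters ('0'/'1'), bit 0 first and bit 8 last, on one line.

Answer: 001111110

Derivation:
Start: bits=000000000
After insert 'bee': sets bits 3 7 -> bits=000100010
After insert 'koi': sets bits 5 6 -> bits=000101110
After insert 'rat': sets bits 5 6 -> bits=000101110
After insert 'ram': sets bits 5 6 -> bits=000101110
After insert 'gnu': sets bits 4 6 -> bits=000111110
After insert 'pig': sets bits 2 6 -> bits=001111110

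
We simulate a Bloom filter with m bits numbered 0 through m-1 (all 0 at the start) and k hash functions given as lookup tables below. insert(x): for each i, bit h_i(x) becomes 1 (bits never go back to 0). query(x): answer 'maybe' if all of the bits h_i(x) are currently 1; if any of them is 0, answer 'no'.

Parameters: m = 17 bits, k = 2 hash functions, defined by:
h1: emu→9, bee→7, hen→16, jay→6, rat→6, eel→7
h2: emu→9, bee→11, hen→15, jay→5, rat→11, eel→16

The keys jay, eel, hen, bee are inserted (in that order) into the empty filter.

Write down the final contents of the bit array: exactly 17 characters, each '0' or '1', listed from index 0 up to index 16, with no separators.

Start: bits=00000000000000000
After insert 'jay': sets bits 5 6 -> bits=00000110000000000
After insert 'eel': sets bits 7 16 -> bits=00000111000000001
After insert 'hen': sets bits 15 16 -> bits=00000111000000011
After insert 'bee': sets bits 7 11 -> bits=00000111000100011

Answer: 00000111000100011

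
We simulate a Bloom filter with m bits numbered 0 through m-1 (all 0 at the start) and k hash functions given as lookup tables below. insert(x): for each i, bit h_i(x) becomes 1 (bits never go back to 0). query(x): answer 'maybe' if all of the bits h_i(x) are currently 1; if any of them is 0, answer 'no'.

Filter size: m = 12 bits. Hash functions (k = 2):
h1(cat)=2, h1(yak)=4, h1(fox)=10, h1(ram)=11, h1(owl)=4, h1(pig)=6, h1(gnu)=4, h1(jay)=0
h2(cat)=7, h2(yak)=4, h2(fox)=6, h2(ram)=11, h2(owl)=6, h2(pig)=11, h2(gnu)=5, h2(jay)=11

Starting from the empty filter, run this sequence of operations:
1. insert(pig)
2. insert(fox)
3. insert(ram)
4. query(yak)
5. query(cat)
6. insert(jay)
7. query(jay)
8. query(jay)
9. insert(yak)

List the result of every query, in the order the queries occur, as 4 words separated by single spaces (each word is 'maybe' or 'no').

Start: bits=000000000000
Op 1: insert pig -> sets bits 6 11 -> bits=000000100001
Op 2: insert fox -> sets bits 6 10 -> bits=000000100011
Op 3: insert ram -> sets bits 11 -> bits=000000100011
Op 4: query yak -> checks bit4=0 (has a 0) -> no
Op 5: query cat -> checks bit2=0, bit7=0 (has a 0) -> no
Op 6: insert jay -> sets bits 0 11 -> bits=100000100011
Op 7: query jay -> checks bit0=1, bit11=1 (all 1) -> maybe
Op 8: query jay -> checks bit0=1, bit11=1 (all 1) -> maybe
Op 9: insert yak -> sets bits 4 -> bits=100010100011
Query results in order: no no maybe maybe

Answer: no no maybe maybe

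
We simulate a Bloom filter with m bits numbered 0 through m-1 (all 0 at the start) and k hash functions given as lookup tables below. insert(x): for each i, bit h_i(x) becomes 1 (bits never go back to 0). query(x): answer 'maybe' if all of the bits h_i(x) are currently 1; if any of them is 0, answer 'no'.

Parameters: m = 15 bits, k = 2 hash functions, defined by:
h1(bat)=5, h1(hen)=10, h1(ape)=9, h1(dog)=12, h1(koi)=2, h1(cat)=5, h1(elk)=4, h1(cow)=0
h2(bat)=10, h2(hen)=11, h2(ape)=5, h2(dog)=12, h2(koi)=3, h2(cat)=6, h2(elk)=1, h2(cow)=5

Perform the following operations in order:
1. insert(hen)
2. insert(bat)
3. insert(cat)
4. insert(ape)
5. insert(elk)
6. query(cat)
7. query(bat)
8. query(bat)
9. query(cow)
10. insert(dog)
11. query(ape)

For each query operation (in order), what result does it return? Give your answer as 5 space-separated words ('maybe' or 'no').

Start: bits=000000000000000
Op 1: insert hen -> sets bits 10 11 -> bits=000000000011000
Op 2: insert bat -> sets bits 5 10 -> bits=000001000011000
Op 3: insert cat -> sets bits 5 6 -> bits=000001100011000
Op 4: insert ape -> sets bits 5 9 -> bits=000001100111000
Op 5: insert elk -> sets bits 1 4 -> bits=010011100111000
Op 6: query cat -> checks bit5=1, bit6=1 (all 1) -> maybe
Op 7: query bat -> checks bit5=1, bit10=1 (all 1) -> maybe
Op 8: query bat -> checks bit5=1, bit10=1 (all 1) -> maybe
Op 9: query cow -> checks bit0=0, bit5=1 (has a 0) -> no
Op 10: insert dog -> sets bits 12 -> bits=010011100111100
Op 11: query ape -> checks bit5=1, bit9=1 (all 1) -> maybe
Query results in order: maybe maybe maybe no maybe

Answer: maybe maybe maybe no maybe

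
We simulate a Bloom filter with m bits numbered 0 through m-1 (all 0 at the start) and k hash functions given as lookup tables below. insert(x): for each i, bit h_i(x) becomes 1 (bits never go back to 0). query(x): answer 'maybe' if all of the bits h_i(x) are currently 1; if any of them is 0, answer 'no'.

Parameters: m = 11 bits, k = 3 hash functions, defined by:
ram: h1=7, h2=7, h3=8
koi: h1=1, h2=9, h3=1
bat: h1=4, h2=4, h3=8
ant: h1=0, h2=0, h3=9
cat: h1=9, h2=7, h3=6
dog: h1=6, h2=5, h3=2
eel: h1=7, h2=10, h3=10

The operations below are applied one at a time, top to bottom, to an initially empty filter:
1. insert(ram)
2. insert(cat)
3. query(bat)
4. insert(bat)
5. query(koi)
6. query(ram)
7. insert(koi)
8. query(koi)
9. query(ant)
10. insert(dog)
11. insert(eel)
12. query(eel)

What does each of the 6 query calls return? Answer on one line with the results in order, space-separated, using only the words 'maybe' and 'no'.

Start: bits=00000000000
Op 1: insert ram -> sets bits 7 8 -> bits=00000001100
Op 2: insert cat -> sets bits 6 7 9 -> bits=00000011110
Op 3: query bat -> checks bit4=0, bit8=1 (has a 0) -> no
Op 4: insert bat -> sets bits 4 8 -> bits=00001011110
Op 5: query koi -> checks bit1=0, bit9=1 (has a 0) -> no
Op 6: query ram -> checks bit7=1, bit8=1 (all 1) -> maybe
Op 7: insert koi -> sets bits 1 9 -> bits=01001011110
Op 8: query koi -> checks bit1=1, bit9=1 (all 1) -> maybe
Op 9: query ant -> checks bit0=0, bit9=1 (has a 0) -> no
Op 10: insert dog -> sets bits 2 5 6 -> bits=01101111110
Op 11: insert eel -> sets bits 7 10 -> bits=01101111111
Op 12: query eel -> checks bit7=1, bit10=1 (all 1) -> maybe
Query results in order: no no maybe maybe no maybe

Answer: no no maybe maybe no maybe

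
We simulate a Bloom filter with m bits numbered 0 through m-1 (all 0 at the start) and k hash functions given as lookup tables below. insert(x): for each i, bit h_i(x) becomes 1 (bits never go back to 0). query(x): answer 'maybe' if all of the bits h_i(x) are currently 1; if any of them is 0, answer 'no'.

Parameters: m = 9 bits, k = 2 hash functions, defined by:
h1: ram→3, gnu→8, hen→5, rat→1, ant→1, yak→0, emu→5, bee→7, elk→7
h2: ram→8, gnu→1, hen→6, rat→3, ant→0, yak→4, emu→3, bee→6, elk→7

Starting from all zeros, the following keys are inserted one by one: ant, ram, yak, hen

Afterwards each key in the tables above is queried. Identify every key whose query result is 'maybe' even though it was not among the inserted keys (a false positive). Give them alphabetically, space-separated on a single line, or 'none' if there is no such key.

Start: bits=000000000
After insert 'ant': sets bits 0 1 -> bits=110000000
After insert 'ram': sets bits 3 8 -> bits=110100001
After insert 'yak': sets bits 0 4 -> bits=110110001
After insert 'hen': sets bits 5 6 -> bits=110111101
Not inserted: bee elk emu gnu rat — query each against bits=110111101:
query bee: checks bit6=1, bit7=0 (has a 0) -> no => not a false positive
query elk: checks bit7=0 (has a 0) -> no => not a false positive
query emu: checks bit3=1, bit5=1 (all 1) -> maybe => FALSE POSITIVE
query gnu: checks bit1=1, bit8=1 (all 1) -> maybe => FALSE POSITIVE
query rat: checks bit1=1, bit3=1 (all 1) -> maybe => FALSE POSITIVE
False positives (alphabetical): emu gnu rat

Answer: emu gnu rat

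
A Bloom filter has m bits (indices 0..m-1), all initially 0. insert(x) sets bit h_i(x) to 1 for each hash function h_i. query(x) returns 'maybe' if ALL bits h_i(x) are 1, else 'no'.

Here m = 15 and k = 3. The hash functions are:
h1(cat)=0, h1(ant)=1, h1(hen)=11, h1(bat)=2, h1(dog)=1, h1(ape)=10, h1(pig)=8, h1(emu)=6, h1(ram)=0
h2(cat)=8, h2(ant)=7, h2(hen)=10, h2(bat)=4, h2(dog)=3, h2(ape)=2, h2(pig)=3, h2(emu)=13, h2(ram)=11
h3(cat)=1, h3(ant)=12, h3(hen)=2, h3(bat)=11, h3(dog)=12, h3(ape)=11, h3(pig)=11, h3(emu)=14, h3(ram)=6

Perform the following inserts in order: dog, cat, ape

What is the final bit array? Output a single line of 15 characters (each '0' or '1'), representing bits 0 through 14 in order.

Start: bits=000000000000000
After insert 'dog': sets bits 1 3 12 -> bits=010100000000100
After insert 'cat': sets bits 0 1 8 -> bits=110100001000100
After insert 'ape': sets bits 2 10 11 -> bits=111100001011100

Answer: 111100001011100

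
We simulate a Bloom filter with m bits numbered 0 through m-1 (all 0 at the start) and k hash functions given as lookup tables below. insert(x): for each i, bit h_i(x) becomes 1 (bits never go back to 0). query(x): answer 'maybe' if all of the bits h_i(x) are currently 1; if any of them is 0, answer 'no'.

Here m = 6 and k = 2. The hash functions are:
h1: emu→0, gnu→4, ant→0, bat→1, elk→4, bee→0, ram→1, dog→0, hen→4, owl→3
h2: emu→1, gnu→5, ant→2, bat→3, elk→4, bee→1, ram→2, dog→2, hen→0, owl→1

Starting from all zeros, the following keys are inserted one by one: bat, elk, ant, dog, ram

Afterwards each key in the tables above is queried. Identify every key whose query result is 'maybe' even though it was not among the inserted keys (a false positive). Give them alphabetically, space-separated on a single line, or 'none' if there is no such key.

Start: bits=000000
After insert 'bat': sets bits 1 3 -> bits=010100
After insert 'elk': sets bits 4 -> bits=010110
After insert 'ant': sets bits 0 2 -> bits=111110
After insert 'dog': sets bits 0 2 -> bits=111110
After insert 'ram': sets bits 1 2 -> bits=111110
Not inserted: bee emu gnu hen owl — query each against bits=111110:
query bee: checks bit0=1, bit1=1 (all 1) -> maybe => FALSE POSITIVE
query emu: checks bit0=1, bit1=1 (all 1) -> maybe => FALSE POSITIVE
query gnu: checks bit4=1, bit5=0 (has a 0) -> no => not a false positive
query hen: checks bit0=1, bit4=1 (all 1) -> maybe => FALSE POSITIVE
query owl: checks bit1=1, bit3=1 (all 1) -> maybe => FALSE POSITIVE
False positives (alphabetical): bee emu hen owl

Answer: bee emu hen owl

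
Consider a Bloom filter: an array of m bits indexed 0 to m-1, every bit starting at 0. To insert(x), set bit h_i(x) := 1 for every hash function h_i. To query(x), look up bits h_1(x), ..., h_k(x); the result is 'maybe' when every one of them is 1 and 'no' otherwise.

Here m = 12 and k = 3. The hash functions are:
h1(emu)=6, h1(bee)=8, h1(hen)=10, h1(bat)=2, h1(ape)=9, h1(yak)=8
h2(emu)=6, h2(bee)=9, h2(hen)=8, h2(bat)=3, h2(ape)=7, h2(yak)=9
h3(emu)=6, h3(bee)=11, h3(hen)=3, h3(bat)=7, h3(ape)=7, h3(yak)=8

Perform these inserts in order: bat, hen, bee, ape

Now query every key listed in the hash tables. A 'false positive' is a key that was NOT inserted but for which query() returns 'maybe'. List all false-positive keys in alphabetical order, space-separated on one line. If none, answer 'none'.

Start: bits=000000000000
After insert 'bat': sets bits 2 3 7 -> bits=001100010000
After insert 'hen': sets bits 3 8 10 -> bits=001100011010
After insert 'bee': sets bits 8 9 11 -> bits=001100011111
After insert 'ape': sets bits 7 9 -> bits=001100011111
Not inserted: emu yak — query each against bits=001100011111:
query emu: checks bit6=0 (has a 0) -> no => not a false positive
query yak: checks bit8=1, bit9=1 (all 1) -> maybe => FALSE POSITIVE
False positives (alphabetical): yak

Answer: yak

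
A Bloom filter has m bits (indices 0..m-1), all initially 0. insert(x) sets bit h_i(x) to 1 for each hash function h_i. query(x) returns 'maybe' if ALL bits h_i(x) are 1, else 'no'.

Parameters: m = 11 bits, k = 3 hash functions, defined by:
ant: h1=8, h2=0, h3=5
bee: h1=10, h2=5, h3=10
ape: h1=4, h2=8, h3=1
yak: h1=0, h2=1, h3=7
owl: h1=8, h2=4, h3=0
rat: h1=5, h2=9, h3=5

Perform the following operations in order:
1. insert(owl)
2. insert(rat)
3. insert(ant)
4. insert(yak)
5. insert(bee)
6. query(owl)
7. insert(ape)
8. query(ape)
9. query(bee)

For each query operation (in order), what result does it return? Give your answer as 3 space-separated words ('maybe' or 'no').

Start: bits=00000000000
Op 1: insert owl -> sets bits 0 4 8 -> bits=10001000100
Op 2: insert rat -> sets bits 5 9 -> bits=10001100110
Op 3: insert ant -> sets bits 0 5 8 -> bits=10001100110
Op 4: insert yak -> sets bits 0 1 7 -> bits=11001101110
Op 5: insert bee -> sets bits 5 10 -> bits=11001101111
Op 6: query owl -> checks bit0=1, bit4=1, bit8=1 (all 1) -> maybe
Op 7: insert ape -> sets bits 1 4 8 -> bits=11001101111
Op 8: query ape -> checks bit1=1, bit4=1, bit8=1 (all 1) -> maybe
Op 9: query bee -> checks bit5=1, bit10=1 (all 1) -> maybe
Query results in order: maybe maybe maybe

Answer: maybe maybe maybe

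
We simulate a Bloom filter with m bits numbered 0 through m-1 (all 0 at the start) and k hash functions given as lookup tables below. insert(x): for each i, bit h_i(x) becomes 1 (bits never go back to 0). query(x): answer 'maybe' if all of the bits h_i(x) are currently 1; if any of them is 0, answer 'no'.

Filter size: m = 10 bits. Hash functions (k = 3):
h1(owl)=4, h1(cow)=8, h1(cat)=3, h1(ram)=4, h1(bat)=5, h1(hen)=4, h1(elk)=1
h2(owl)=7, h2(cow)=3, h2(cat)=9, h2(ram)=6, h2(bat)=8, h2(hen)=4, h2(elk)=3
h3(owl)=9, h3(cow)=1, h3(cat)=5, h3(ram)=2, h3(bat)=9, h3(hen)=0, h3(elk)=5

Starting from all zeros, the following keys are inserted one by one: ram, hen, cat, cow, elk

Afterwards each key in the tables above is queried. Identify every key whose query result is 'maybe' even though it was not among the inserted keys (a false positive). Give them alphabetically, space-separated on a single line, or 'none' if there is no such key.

Answer: bat

Derivation:
Start: bits=0000000000
After insert 'ram': sets bits 2 4 6 -> bits=0010101000
After insert 'hen': sets bits 0 4 -> bits=1010101000
After insert 'cat': sets bits 3 5 9 -> bits=1011111001
After insert 'cow': sets bits 1 3 8 -> bits=1111111011
After insert 'elk': sets bits 1 3 5 -> bits=1111111011
Not inserted: bat owl — query each against bits=1111111011:
query bat: checks bit5=1, bit8=1, bit9=1 (all 1) -> maybe => FALSE POSITIVE
query owl: checks bit4=1, bit7=0, bit9=1 (has a 0) -> no => not a false positive
False positives (alphabetical): bat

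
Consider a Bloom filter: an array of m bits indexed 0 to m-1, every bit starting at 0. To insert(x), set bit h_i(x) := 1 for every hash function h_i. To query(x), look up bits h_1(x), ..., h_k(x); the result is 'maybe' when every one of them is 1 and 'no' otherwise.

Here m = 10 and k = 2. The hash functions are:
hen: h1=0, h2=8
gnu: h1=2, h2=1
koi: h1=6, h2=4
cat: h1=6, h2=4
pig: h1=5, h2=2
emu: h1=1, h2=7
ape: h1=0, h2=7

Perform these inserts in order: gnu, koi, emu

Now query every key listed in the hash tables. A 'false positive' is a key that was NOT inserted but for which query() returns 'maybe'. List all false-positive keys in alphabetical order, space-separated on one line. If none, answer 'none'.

Answer: cat

Derivation:
Start: bits=0000000000
After insert 'gnu': sets bits 1 2 -> bits=0110000000
After insert 'koi': sets bits 4 6 -> bits=0110101000
After insert 'emu': sets bits 1 7 -> bits=0110101100
Not inserted: ape cat hen pig — query each against bits=0110101100:
query ape: checks bit0=0, bit7=1 (has a 0) -> no => not a false positive
query cat: checks bit4=1, bit6=1 (all 1) -> maybe => FALSE POSITIVE
query hen: checks bit0=0, bit8=0 (has a 0) -> no => not a false positive
query pig: checks bit2=1, bit5=0 (has a 0) -> no => not a false positive
False positives (alphabetical): cat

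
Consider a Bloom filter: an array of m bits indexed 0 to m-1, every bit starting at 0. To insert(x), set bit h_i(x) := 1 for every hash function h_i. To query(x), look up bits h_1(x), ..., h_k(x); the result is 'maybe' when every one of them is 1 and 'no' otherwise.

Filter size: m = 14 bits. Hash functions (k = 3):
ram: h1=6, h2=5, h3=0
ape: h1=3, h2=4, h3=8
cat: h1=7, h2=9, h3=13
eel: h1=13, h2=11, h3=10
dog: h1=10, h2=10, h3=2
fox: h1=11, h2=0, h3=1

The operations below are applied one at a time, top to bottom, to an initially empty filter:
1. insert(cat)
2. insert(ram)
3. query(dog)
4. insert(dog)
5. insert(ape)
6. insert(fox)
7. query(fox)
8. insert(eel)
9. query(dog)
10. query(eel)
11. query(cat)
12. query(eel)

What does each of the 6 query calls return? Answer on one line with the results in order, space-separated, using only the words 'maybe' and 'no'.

Start: bits=00000000000000
Op 1: insert cat -> sets bits 7 9 13 -> bits=00000001010001
Op 2: insert ram -> sets bits 0 5 6 -> bits=10000111010001
Op 3: query dog -> checks bit2=0, bit10=0 (has a 0) -> no
Op 4: insert dog -> sets bits 2 10 -> bits=10100111011001
Op 5: insert ape -> sets bits 3 4 8 -> bits=10111111111001
Op 6: insert fox -> sets bits 0 1 11 -> bits=11111111111101
Op 7: query fox -> checks bit0=1, bit1=1, bit11=1 (all 1) -> maybe
Op 8: insert eel -> sets bits 10 11 13 -> bits=11111111111101
Op 9: query dog -> checks bit2=1, bit10=1 (all 1) -> maybe
Op 10: query eel -> checks bit10=1, bit11=1, bit13=1 (all 1) -> maybe
Op 11: query cat -> checks bit7=1, bit9=1, bit13=1 (all 1) -> maybe
Op 12: query eel -> checks bit10=1, bit11=1, bit13=1 (all 1) -> maybe
Query results in order: no maybe maybe maybe maybe maybe

Answer: no maybe maybe maybe maybe maybe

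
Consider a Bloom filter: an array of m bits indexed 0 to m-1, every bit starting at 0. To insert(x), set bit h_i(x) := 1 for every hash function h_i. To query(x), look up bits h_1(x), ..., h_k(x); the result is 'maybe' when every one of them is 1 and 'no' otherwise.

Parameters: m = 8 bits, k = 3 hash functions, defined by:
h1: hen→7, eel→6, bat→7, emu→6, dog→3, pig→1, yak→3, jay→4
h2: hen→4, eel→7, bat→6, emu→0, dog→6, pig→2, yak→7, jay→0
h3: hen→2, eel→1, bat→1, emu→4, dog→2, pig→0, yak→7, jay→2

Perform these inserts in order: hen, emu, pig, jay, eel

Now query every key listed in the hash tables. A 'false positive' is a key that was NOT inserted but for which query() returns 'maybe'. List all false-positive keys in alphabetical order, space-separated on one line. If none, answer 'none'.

Answer: bat

Derivation:
Start: bits=00000000
After insert 'hen': sets bits 2 4 7 -> bits=00101001
After insert 'emu': sets bits 0 4 6 -> bits=10101011
After insert 'pig': sets bits 0 1 2 -> bits=11101011
After insert 'jay': sets bits 0 2 4 -> bits=11101011
After insert 'eel': sets bits 1 6 7 -> bits=11101011
Not inserted: bat dog yak — query each against bits=11101011:
query bat: checks bit1=1, bit6=1, bit7=1 (all 1) -> maybe => FALSE POSITIVE
query dog: checks bit2=1, bit3=0, bit6=1 (has a 0) -> no => not a false positive
query yak: checks bit3=0, bit7=1 (has a 0) -> no => not a false positive
False positives (alphabetical): bat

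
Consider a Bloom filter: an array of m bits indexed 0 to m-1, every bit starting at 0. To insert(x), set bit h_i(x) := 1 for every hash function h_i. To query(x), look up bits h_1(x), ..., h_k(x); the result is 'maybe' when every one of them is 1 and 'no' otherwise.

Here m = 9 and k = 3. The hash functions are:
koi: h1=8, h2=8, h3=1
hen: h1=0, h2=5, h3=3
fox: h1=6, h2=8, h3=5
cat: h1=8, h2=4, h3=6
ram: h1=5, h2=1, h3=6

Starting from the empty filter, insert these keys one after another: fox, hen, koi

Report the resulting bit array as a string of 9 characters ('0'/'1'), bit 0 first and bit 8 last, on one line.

Answer: 110101101

Derivation:
Start: bits=000000000
After insert 'fox': sets bits 5 6 8 -> bits=000001101
After insert 'hen': sets bits 0 3 5 -> bits=100101101
After insert 'koi': sets bits 1 8 -> bits=110101101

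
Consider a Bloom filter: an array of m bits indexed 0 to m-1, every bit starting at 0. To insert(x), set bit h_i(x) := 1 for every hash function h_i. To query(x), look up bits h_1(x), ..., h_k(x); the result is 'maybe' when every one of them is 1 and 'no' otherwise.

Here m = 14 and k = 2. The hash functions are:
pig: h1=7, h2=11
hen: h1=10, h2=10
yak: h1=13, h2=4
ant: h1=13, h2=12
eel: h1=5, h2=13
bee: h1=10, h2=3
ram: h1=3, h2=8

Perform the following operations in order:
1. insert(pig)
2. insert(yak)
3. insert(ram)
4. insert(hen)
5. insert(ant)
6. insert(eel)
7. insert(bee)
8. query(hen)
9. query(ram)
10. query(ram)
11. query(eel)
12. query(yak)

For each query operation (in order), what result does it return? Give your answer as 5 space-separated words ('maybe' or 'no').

Answer: maybe maybe maybe maybe maybe

Derivation:
Start: bits=00000000000000
Op 1: insert pig -> sets bits 7 11 -> bits=00000001000100
Op 2: insert yak -> sets bits 4 13 -> bits=00001001000101
Op 3: insert ram -> sets bits 3 8 -> bits=00011001100101
Op 4: insert hen -> sets bits 10 -> bits=00011001101101
Op 5: insert ant -> sets bits 12 13 -> bits=00011001101111
Op 6: insert eel -> sets bits 5 13 -> bits=00011101101111
Op 7: insert bee -> sets bits 3 10 -> bits=00011101101111
Op 8: query hen -> checks bit10=1 (all 1) -> maybe
Op 9: query ram -> checks bit3=1, bit8=1 (all 1) -> maybe
Op 10: query ram -> checks bit3=1, bit8=1 (all 1) -> maybe
Op 11: query eel -> checks bit5=1, bit13=1 (all 1) -> maybe
Op 12: query yak -> checks bit4=1, bit13=1 (all 1) -> maybe
Query results in order: maybe maybe maybe maybe maybe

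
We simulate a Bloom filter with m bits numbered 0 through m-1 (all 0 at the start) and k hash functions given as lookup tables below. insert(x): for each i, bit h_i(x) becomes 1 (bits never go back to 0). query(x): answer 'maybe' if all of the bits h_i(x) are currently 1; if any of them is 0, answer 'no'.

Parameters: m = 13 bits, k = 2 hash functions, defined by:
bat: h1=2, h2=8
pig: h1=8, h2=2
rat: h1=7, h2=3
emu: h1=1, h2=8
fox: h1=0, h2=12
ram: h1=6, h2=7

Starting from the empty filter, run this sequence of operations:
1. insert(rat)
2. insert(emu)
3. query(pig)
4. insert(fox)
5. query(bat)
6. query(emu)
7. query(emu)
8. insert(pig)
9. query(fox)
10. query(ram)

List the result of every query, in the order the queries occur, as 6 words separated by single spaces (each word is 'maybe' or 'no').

Start: bits=0000000000000
Op 1: insert rat -> sets bits 3 7 -> bits=0001000100000
Op 2: insert emu -> sets bits 1 8 -> bits=0101000110000
Op 3: query pig -> checks bit2=0, bit8=1 (has a 0) -> no
Op 4: insert fox -> sets bits 0 12 -> bits=1101000110001
Op 5: query bat -> checks bit2=0, bit8=1 (has a 0) -> no
Op 6: query emu -> checks bit1=1, bit8=1 (all 1) -> maybe
Op 7: query emu -> checks bit1=1, bit8=1 (all 1) -> maybe
Op 8: insert pig -> sets bits 2 8 -> bits=1111000110001
Op 9: query fox -> checks bit0=1, bit12=1 (all 1) -> maybe
Op 10: query ram -> checks bit6=0, bit7=1 (has a 0) -> no
Query results in order: no no maybe maybe maybe no

Answer: no no maybe maybe maybe no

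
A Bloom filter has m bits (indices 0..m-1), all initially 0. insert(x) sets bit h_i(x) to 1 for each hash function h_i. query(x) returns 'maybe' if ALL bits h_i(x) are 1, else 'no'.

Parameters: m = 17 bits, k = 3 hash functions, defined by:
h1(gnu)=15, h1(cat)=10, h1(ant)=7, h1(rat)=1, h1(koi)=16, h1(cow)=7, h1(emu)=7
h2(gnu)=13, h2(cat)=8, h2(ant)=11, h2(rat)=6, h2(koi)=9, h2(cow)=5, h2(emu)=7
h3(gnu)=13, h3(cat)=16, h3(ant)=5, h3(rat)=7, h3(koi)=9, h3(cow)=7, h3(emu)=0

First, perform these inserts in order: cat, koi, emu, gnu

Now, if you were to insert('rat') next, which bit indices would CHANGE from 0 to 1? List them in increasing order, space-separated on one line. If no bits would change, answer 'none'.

Start: bits=00000000000000000
After insert 'cat': sets bits 8 10 16 -> bits=00000000101000001
After insert 'koi': sets bits 9 16 -> bits=00000000111000001
After insert 'emu': sets bits 0 7 -> bits=10000001111000001
After insert 'gnu': sets bits 13 15 -> bits=10000001111001011
insert 'rat' would touch bits 1 6 7; currently bit1=0, bit6=0, bit7=1
Bits that are 0 among those (would change 0->1): 1 6

Answer: 1 6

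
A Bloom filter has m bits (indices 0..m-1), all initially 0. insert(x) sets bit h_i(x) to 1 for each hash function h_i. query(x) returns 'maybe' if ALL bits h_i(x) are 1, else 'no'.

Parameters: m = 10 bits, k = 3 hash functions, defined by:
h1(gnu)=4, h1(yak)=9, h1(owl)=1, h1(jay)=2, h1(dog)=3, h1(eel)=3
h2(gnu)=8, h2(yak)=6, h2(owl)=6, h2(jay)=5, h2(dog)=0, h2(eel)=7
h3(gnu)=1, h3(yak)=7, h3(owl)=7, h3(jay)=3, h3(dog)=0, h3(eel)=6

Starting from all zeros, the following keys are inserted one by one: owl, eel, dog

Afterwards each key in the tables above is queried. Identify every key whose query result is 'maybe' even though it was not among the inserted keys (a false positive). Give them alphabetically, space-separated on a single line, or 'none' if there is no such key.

Start: bits=0000000000
After insert 'owl': sets bits 1 6 7 -> bits=0100001100
After insert 'eel': sets bits 3 6 7 -> bits=0101001100
After insert 'dog': sets bits 0 3 -> bits=1101001100
Not inserted: gnu jay yak — query each against bits=1101001100:
query gnu: checks bit1=1, bit4=0, bit8=0 (has a 0) -> no => not a false positive
query jay: checks bit2=0, bit3=1, bit5=0 (has a 0) -> no => not a false positive
query yak: checks bit6=1, bit7=1, bit9=0 (has a 0) -> no => not a false positive
False positives (alphabetical): none

Answer: none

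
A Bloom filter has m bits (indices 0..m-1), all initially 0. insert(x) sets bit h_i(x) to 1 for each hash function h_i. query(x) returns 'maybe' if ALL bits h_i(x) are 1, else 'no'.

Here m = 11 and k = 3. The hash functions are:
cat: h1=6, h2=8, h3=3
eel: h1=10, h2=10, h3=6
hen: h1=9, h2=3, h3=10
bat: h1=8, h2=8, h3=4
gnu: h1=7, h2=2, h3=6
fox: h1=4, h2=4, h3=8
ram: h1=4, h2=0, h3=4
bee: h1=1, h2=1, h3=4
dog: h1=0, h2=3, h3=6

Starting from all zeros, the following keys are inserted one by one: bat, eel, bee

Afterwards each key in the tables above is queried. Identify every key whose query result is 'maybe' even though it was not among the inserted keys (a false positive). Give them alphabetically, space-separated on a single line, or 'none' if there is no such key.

Start: bits=00000000000
After insert 'bat': sets bits 4 8 -> bits=00001000100
After insert 'eel': sets bits 6 10 -> bits=00001010101
After insert 'bee': sets bits 1 4 -> bits=01001010101
Not inserted: cat dog fox gnu hen ram — query each against bits=01001010101:
query cat: checks bit3=0, bit6=1, bit8=1 (has a 0) -> no => not a false positive
query dog: checks bit0=0, bit3=0, bit6=1 (has a 0) -> no => not a false positive
query fox: checks bit4=1, bit8=1 (all 1) -> maybe => FALSE POSITIVE
query gnu: checks bit2=0, bit6=1, bit7=0 (has a 0) -> no => not a false positive
query hen: checks bit3=0, bit9=0, bit10=1 (has a 0) -> no => not a false positive
query ram: checks bit0=0, bit4=1 (has a 0) -> no => not a false positive
False positives (alphabetical): fox

Answer: fox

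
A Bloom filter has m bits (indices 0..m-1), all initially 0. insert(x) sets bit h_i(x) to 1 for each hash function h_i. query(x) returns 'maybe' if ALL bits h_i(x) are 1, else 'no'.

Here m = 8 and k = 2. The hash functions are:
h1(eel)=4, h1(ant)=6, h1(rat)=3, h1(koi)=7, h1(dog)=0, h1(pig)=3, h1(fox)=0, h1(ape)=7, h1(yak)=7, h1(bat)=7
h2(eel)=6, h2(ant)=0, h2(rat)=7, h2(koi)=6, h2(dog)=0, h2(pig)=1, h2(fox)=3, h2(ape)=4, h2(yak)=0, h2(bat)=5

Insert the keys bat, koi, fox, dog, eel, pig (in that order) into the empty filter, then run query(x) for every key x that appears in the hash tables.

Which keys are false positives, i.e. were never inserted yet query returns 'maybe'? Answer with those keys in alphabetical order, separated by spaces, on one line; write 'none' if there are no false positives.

Answer: ant ape rat yak

Derivation:
Start: bits=00000000
After insert 'bat': sets bits 5 7 -> bits=00000101
After insert 'koi': sets bits 6 7 -> bits=00000111
After insert 'fox': sets bits 0 3 -> bits=10010111
After insert 'dog': sets bits 0 -> bits=10010111
After insert 'eel': sets bits 4 6 -> bits=10011111
After insert 'pig': sets bits 1 3 -> bits=11011111
Not inserted: ant ape rat yak — query each against bits=11011111:
query ant: checks bit0=1, bit6=1 (all 1) -> maybe => FALSE POSITIVE
query ape: checks bit4=1, bit7=1 (all 1) -> maybe => FALSE POSITIVE
query rat: checks bit3=1, bit7=1 (all 1) -> maybe => FALSE POSITIVE
query yak: checks bit0=1, bit7=1 (all 1) -> maybe => FALSE POSITIVE
False positives (alphabetical): ant ape rat yak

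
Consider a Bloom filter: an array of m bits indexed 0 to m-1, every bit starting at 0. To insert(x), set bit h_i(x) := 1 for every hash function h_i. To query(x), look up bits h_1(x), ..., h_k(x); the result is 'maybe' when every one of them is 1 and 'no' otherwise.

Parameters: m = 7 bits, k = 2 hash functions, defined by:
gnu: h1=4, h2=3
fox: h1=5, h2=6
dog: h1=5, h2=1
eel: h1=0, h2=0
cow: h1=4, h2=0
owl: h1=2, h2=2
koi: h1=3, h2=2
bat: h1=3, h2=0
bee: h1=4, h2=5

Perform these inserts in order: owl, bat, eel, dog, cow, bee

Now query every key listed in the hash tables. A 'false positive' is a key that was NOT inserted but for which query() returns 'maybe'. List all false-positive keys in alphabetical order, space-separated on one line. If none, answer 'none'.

Answer: gnu koi

Derivation:
Start: bits=0000000
After insert 'owl': sets bits 2 -> bits=0010000
After insert 'bat': sets bits 0 3 -> bits=1011000
After insert 'eel': sets bits 0 -> bits=1011000
After insert 'dog': sets bits 1 5 -> bits=1111010
After insert 'cow': sets bits 0 4 -> bits=1111110
After insert 'bee': sets bits 4 5 -> bits=1111110
Not inserted: fox gnu koi — query each against bits=1111110:
query fox: checks bit5=1, bit6=0 (has a 0) -> no => not a false positive
query gnu: checks bit3=1, bit4=1 (all 1) -> maybe => FALSE POSITIVE
query koi: checks bit2=1, bit3=1 (all 1) -> maybe => FALSE POSITIVE
False positives (alphabetical): gnu koi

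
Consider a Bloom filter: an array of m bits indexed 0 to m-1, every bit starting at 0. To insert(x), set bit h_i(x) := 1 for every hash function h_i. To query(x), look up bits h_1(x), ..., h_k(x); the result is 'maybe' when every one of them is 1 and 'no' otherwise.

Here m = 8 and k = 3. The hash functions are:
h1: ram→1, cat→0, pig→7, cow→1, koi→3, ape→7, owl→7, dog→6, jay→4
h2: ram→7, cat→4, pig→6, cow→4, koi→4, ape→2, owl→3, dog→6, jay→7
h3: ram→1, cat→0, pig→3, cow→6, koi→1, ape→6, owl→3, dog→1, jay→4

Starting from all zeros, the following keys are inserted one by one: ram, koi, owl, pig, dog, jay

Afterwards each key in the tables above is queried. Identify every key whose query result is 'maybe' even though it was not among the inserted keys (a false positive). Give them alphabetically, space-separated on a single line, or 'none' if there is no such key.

Answer: cow

Derivation:
Start: bits=00000000
After insert 'ram': sets bits 1 7 -> bits=01000001
After insert 'koi': sets bits 1 3 4 -> bits=01011001
After insert 'owl': sets bits 3 7 -> bits=01011001
After insert 'pig': sets bits 3 6 7 -> bits=01011011
After insert 'dog': sets bits 1 6 -> bits=01011011
After insert 'jay': sets bits 4 7 -> bits=01011011
Not inserted: ape cat cow — query each against bits=01011011:
query ape: checks bit2=0, bit6=1, bit7=1 (has a 0) -> no => not a false positive
query cat: checks bit0=0, bit4=1 (has a 0) -> no => not a false positive
query cow: checks bit1=1, bit4=1, bit6=1 (all 1) -> maybe => FALSE POSITIVE
False positives (alphabetical): cow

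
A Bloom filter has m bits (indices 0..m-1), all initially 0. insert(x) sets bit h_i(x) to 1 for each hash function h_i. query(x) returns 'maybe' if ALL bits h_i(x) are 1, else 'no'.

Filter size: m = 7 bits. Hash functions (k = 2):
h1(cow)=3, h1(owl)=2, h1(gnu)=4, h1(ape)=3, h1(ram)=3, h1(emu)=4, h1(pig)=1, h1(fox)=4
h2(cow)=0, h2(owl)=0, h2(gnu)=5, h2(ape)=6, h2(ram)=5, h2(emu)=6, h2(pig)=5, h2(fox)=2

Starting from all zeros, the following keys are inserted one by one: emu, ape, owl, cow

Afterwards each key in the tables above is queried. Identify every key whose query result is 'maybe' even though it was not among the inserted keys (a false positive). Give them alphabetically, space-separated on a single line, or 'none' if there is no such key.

Start: bits=0000000
After insert 'emu': sets bits 4 6 -> bits=0000101
After insert 'ape': sets bits 3 6 -> bits=0001101
After insert 'owl': sets bits 0 2 -> bits=1011101
After insert 'cow': sets bits 0 3 -> bits=1011101
Not inserted: fox gnu pig ram — query each against bits=1011101:
query fox: checks bit2=1, bit4=1 (all 1) -> maybe => FALSE POSITIVE
query gnu: checks bit4=1, bit5=0 (has a 0) -> no => not a false positive
query pig: checks bit1=0, bit5=0 (has a 0) -> no => not a false positive
query ram: checks bit3=1, bit5=0 (has a 0) -> no => not a false positive
False positives (alphabetical): fox

Answer: fox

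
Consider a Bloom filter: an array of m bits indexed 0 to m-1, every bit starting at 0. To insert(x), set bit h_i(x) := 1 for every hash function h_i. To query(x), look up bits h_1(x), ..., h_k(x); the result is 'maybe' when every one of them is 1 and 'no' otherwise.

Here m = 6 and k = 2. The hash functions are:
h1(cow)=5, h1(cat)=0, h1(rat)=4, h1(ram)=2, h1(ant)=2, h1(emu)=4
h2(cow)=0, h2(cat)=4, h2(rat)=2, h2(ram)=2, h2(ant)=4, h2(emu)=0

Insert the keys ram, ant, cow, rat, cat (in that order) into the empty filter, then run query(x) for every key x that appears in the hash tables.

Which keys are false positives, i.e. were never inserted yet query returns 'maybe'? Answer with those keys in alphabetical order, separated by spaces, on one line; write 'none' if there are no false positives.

Start: bits=000000
After insert 'ram': sets bits 2 -> bits=001000
After insert 'ant': sets bits 2 4 -> bits=001010
After insert 'cow': sets bits 0 5 -> bits=101011
After insert 'rat': sets bits 2 4 -> bits=101011
After insert 'cat': sets bits 0 4 -> bits=101011
Not inserted: emu — query each against bits=101011:
query emu: checks bit0=1, bit4=1 (all 1) -> maybe => FALSE POSITIVE
False positives (alphabetical): emu

Answer: emu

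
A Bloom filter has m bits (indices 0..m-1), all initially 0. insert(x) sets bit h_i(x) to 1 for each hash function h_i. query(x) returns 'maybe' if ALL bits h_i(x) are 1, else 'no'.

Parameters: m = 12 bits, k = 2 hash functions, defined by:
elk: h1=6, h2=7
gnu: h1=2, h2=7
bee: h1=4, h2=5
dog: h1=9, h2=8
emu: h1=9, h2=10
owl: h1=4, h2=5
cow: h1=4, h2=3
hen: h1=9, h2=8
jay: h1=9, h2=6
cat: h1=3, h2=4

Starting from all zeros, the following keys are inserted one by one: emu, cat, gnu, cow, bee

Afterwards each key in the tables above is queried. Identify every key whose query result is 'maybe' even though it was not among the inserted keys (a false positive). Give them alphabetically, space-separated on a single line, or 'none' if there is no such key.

Start: bits=000000000000
After insert 'emu': sets bits 9 10 -> bits=000000000110
After insert 'cat': sets bits 3 4 -> bits=000110000110
After insert 'gnu': sets bits 2 7 -> bits=001110010110
After insert 'cow': sets bits 3 4 -> bits=001110010110
After insert 'bee': sets bits 4 5 -> bits=001111010110
Not inserted: dog elk hen jay owl — query each against bits=001111010110:
query dog: checks bit8=0, bit9=1 (has a 0) -> no => not a false positive
query elk: checks bit6=0, bit7=1 (has a 0) -> no => not a false positive
query hen: checks bit8=0, bit9=1 (has a 0) -> no => not a false positive
query jay: checks bit6=0, bit9=1 (has a 0) -> no => not a false positive
query owl: checks bit4=1, bit5=1 (all 1) -> maybe => FALSE POSITIVE
False positives (alphabetical): owl

Answer: owl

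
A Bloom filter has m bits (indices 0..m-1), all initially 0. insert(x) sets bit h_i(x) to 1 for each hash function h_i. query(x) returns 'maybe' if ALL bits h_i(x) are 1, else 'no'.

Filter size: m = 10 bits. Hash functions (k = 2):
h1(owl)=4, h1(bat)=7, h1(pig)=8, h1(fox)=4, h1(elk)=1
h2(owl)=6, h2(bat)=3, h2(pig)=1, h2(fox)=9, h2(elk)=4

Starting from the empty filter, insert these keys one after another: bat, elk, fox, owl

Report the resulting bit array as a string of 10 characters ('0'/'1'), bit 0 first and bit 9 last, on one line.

Start: bits=0000000000
After insert 'bat': sets bits 3 7 -> bits=0001000100
After insert 'elk': sets bits 1 4 -> bits=0101100100
After insert 'fox': sets bits 4 9 -> bits=0101100101
After insert 'owl': sets bits 4 6 -> bits=0101101101

Answer: 0101101101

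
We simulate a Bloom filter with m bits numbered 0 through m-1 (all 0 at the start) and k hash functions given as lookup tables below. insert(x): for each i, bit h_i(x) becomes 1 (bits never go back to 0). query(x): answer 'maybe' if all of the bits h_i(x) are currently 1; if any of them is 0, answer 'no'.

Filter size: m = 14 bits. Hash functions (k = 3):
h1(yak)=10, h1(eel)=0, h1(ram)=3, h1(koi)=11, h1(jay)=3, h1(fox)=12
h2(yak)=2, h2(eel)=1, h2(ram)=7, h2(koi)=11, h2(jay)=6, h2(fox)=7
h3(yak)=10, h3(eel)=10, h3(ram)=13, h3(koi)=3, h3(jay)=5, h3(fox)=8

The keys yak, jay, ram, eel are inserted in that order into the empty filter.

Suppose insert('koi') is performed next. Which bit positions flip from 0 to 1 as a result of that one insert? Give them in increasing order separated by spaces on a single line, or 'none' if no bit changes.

Start: bits=00000000000000
After insert 'yak': sets bits 2 10 -> bits=00100000001000
After insert 'jay': sets bits 3 5 6 -> bits=00110110001000
After insert 'ram': sets bits 3 7 13 -> bits=00110111001001
After insert 'eel': sets bits 0 1 10 -> bits=11110111001001
insert 'koi' would touch bits 3 11; currently bit3=1, bit11=0
Bits that are 0 among those (would change 0->1): 11

Answer: 11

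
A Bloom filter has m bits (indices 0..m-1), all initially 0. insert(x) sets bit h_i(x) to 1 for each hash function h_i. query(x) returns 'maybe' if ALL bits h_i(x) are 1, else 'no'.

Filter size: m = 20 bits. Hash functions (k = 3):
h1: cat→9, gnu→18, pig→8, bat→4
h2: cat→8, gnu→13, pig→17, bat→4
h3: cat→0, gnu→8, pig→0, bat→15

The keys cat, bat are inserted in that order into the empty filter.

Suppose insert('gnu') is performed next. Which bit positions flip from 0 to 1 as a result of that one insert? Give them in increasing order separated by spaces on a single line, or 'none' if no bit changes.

Answer: 13 18

Derivation:
Start: bits=00000000000000000000
After insert 'cat': sets bits 0 8 9 -> bits=10000000110000000000
After insert 'bat': sets bits 4 15 -> bits=10001000110000010000
insert 'gnu' would touch bits 8 13 18; currently bit8=1, bit13=0, bit18=0
Bits that are 0 among those (would change 0->1): 13 18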